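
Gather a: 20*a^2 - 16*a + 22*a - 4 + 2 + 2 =20*a^2 + 6*a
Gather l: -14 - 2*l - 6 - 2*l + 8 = -4*l - 12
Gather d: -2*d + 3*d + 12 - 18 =d - 6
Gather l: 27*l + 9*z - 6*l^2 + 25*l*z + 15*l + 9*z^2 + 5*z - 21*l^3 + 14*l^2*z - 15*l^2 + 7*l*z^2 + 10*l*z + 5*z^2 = -21*l^3 + l^2*(14*z - 21) + l*(7*z^2 + 35*z + 42) + 14*z^2 + 14*z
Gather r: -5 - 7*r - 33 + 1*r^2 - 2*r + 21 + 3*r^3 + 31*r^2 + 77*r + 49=3*r^3 + 32*r^2 + 68*r + 32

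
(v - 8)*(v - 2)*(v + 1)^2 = v^4 - 8*v^3 - 3*v^2 + 22*v + 16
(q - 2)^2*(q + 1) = q^3 - 3*q^2 + 4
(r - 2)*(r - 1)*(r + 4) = r^3 + r^2 - 10*r + 8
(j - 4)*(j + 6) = j^2 + 2*j - 24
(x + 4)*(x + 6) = x^2 + 10*x + 24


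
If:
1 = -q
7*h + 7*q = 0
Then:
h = 1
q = -1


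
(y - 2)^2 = y^2 - 4*y + 4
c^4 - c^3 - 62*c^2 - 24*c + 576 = (c - 8)*(c - 3)*(c + 4)*(c + 6)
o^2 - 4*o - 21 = (o - 7)*(o + 3)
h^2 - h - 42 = (h - 7)*(h + 6)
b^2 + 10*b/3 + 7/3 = (b + 1)*(b + 7/3)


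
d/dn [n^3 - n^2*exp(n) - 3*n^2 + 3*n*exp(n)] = -n^2*exp(n) + 3*n^2 + n*exp(n) - 6*n + 3*exp(n)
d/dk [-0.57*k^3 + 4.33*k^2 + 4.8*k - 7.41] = -1.71*k^2 + 8.66*k + 4.8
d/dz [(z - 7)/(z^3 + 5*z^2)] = (z*(z + 5) - (z - 7)*(3*z + 10))/(z^3*(z + 5)^2)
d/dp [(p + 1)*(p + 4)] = 2*p + 5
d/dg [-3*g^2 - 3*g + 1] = -6*g - 3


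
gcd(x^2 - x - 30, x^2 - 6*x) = x - 6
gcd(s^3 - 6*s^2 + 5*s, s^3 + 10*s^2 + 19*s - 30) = s - 1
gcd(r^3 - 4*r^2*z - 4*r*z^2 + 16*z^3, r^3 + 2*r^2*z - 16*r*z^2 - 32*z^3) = -r^2 + 2*r*z + 8*z^2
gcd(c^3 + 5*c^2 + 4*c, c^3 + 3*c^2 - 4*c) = c^2 + 4*c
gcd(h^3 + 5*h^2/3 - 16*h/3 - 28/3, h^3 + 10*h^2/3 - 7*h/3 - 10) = h + 2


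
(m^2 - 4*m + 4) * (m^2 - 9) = m^4 - 4*m^3 - 5*m^2 + 36*m - 36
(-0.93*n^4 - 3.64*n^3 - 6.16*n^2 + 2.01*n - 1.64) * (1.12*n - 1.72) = -1.0416*n^5 - 2.4772*n^4 - 0.638400000000001*n^3 + 12.8464*n^2 - 5.294*n + 2.8208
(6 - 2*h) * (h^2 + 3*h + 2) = -2*h^3 + 14*h + 12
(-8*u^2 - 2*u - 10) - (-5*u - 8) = -8*u^2 + 3*u - 2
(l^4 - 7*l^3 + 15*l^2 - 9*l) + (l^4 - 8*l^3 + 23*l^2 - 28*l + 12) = 2*l^4 - 15*l^3 + 38*l^2 - 37*l + 12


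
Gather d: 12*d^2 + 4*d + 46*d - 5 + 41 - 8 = 12*d^2 + 50*d + 28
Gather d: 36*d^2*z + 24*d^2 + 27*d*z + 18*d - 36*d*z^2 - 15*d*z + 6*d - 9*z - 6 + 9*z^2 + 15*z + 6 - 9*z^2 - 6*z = d^2*(36*z + 24) + d*(-36*z^2 + 12*z + 24)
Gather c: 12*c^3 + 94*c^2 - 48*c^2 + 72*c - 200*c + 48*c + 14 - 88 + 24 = 12*c^3 + 46*c^2 - 80*c - 50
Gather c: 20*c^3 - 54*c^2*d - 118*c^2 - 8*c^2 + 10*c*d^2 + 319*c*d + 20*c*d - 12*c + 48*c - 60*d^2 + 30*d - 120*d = 20*c^3 + c^2*(-54*d - 126) + c*(10*d^2 + 339*d + 36) - 60*d^2 - 90*d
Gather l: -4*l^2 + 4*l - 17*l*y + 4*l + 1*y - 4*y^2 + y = -4*l^2 + l*(8 - 17*y) - 4*y^2 + 2*y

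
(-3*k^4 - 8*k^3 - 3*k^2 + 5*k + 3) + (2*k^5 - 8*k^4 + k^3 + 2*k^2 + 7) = 2*k^5 - 11*k^4 - 7*k^3 - k^2 + 5*k + 10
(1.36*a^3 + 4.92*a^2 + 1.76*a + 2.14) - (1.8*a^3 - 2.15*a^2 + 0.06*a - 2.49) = -0.44*a^3 + 7.07*a^2 + 1.7*a + 4.63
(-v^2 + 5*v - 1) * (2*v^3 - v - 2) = -2*v^5 + 10*v^4 - v^3 - 3*v^2 - 9*v + 2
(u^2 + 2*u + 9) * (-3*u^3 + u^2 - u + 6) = -3*u^5 - 5*u^4 - 26*u^3 + 13*u^2 + 3*u + 54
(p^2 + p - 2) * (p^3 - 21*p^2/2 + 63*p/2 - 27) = p^5 - 19*p^4/2 + 19*p^3 + 51*p^2/2 - 90*p + 54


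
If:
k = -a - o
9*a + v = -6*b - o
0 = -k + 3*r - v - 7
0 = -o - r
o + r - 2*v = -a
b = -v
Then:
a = 14/27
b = -7/27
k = 77/27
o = -91/27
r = 91/27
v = 7/27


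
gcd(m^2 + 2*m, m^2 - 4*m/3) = m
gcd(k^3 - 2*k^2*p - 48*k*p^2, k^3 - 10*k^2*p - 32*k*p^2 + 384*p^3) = -k^2 + 2*k*p + 48*p^2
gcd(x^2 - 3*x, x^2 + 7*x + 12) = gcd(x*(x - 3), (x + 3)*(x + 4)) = 1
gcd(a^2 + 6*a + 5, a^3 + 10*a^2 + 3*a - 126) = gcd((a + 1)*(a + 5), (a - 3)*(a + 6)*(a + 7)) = 1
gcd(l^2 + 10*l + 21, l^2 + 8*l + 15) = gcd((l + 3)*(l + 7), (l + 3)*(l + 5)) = l + 3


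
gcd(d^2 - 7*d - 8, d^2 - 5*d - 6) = d + 1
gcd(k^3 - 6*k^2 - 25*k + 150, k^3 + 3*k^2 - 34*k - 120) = k^2 - k - 30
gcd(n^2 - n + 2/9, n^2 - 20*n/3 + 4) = n - 2/3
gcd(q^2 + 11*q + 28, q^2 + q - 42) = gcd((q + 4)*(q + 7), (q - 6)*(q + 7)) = q + 7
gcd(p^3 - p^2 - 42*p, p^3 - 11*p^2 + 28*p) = p^2 - 7*p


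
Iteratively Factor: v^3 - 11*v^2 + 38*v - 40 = (v - 5)*(v^2 - 6*v + 8) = (v - 5)*(v - 4)*(v - 2)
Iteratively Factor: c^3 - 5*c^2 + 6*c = (c - 2)*(c^2 - 3*c) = c*(c - 2)*(c - 3)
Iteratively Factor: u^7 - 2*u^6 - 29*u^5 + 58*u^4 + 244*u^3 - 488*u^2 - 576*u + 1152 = (u + 4)*(u^6 - 6*u^5 - 5*u^4 + 78*u^3 - 68*u^2 - 216*u + 288) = (u - 2)*(u + 4)*(u^5 - 4*u^4 - 13*u^3 + 52*u^2 + 36*u - 144) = (u - 2)*(u + 3)*(u + 4)*(u^4 - 7*u^3 + 8*u^2 + 28*u - 48) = (u - 4)*(u - 2)*(u + 3)*(u + 4)*(u^3 - 3*u^2 - 4*u + 12) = (u - 4)*(u - 2)*(u + 2)*(u + 3)*(u + 4)*(u^2 - 5*u + 6) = (u - 4)*(u - 3)*(u - 2)*(u + 2)*(u + 3)*(u + 4)*(u - 2)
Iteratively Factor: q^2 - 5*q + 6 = (q - 3)*(q - 2)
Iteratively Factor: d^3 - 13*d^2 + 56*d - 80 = (d - 5)*(d^2 - 8*d + 16) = (d - 5)*(d - 4)*(d - 4)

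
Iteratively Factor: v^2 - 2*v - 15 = (v - 5)*(v + 3)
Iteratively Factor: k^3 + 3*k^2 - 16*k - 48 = (k - 4)*(k^2 + 7*k + 12) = (k - 4)*(k + 3)*(k + 4)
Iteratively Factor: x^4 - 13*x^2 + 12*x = (x - 1)*(x^3 + x^2 - 12*x) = x*(x - 1)*(x^2 + x - 12) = x*(x - 3)*(x - 1)*(x + 4)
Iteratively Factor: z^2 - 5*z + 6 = (z - 2)*(z - 3)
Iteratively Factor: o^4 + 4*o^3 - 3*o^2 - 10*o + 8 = (o + 2)*(o^3 + 2*o^2 - 7*o + 4) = (o + 2)*(o + 4)*(o^2 - 2*o + 1) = (o - 1)*(o + 2)*(o + 4)*(o - 1)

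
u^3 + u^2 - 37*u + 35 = (u - 5)*(u - 1)*(u + 7)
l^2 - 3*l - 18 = (l - 6)*(l + 3)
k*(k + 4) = k^2 + 4*k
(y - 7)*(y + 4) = y^2 - 3*y - 28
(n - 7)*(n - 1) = n^2 - 8*n + 7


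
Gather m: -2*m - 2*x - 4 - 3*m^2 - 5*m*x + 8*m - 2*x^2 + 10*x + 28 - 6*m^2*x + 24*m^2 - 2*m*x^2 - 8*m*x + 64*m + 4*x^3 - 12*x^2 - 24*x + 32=m^2*(21 - 6*x) + m*(-2*x^2 - 13*x + 70) + 4*x^3 - 14*x^2 - 16*x + 56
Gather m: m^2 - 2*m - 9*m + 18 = m^2 - 11*m + 18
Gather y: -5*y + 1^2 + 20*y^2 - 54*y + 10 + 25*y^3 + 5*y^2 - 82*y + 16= 25*y^3 + 25*y^2 - 141*y + 27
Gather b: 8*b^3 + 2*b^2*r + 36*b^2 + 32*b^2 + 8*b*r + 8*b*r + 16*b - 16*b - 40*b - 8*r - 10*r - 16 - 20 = 8*b^3 + b^2*(2*r + 68) + b*(16*r - 40) - 18*r - 36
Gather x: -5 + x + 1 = x - 4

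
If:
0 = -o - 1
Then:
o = -1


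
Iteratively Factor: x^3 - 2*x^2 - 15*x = (x - 5)*(x^2 + 3*x) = x*(x - 5)*(x + 3)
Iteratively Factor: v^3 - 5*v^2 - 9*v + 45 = (v - 5)*(v^2 - 9) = (v - 5)*(v - 3)*(v + 3)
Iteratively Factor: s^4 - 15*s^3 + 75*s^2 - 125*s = (s - 5)*(s^3 - 10*s^2 + 25*s) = s*(s - 5)*(s^2 - 10*s + 25) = s*(s - 5)^2*(s - 5)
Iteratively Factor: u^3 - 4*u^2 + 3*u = (u)*(u^2 - 4*u + 3) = u*(u - 3)*(u - 1)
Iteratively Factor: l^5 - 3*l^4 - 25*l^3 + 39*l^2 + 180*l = (l - 4)*(l^4 + l^3 - 21*l^2 - 45*l) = (l - 5)*(l - 4)*(l^3 + 6*l^2 + 9*l) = (l - 5)*(l - 4)*(l + 3)*(l^2 + 3*l) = l*(l - 5)*(l - 4)*(l + 3)*(l + 3)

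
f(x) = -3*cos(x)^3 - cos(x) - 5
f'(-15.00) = -4.03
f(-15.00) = -2.93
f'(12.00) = -3.98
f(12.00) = -7.65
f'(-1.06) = -2.75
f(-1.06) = -5.84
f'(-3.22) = 0.78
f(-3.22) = -1.03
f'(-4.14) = 3.06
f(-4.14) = -3.98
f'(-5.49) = 3.87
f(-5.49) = -6.74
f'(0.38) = 3.25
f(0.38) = -8.33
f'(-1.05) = -2.80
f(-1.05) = -5.87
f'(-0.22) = -2.09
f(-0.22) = -8.76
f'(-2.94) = -1.93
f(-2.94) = -1.20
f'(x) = 9*sin(x)*cos(x)^2 + sin(x)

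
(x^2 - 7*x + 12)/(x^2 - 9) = (x - 4)/(x + 3)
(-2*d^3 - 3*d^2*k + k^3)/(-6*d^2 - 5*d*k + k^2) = (2*d^2 + d*k - k^2)/(6*d - k)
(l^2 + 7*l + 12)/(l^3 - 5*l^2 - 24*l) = (l + 4)/(l*(l - 8))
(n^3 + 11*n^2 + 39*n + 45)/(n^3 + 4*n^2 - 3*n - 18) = (n + 5)/(n - 2)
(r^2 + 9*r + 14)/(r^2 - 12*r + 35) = (r^2 + 9*r + 14)/(r^2 - 12*r + 35)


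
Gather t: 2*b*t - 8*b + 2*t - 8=-8*b + t*(2*b + 2) - 8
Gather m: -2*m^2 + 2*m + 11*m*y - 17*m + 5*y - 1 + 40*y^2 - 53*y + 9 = -2*m^2 + m*(11*y - 15) + 40*y^2 - 48*y + 8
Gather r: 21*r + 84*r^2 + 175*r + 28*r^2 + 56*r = 112*r^2 + 252*r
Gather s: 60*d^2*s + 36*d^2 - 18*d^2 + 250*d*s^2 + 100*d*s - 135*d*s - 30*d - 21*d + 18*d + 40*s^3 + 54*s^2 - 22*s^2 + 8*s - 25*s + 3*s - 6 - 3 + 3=18*d^2 - 33*d + 40*s^3 + s^2*(250*d + 32) + s*(60*d^2 - 35*d - 14) - 6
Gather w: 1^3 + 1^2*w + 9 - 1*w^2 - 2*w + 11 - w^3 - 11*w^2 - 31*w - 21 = -w^3 - 12*w^2 - 32*w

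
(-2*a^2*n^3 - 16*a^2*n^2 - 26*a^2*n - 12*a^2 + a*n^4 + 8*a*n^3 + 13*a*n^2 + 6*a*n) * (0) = 0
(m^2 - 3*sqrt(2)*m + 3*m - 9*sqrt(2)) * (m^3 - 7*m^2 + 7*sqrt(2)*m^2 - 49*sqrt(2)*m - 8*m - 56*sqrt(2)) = m^5 - 4*m^4 + 4*sqrt(2)*m^4 - 71*m^3 - 16*sqrt(2)*m^3 - 116*sqrt(2)*m^2 + 144*m^2 - 96*sqrt(2)*m + 1218*m + 1008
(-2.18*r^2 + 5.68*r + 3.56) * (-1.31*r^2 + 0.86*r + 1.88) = 2.8558*r^4 - 9.3156*r^3 - 3.8772*r^2 + 13.74*r + 6.6928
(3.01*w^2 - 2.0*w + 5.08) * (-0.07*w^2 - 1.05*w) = -0.2107*w^4 - 3.0205*w^3 + 1.7444*w^2 - 5.334*w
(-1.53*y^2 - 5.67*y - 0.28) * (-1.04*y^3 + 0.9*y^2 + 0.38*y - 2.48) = 1.5912*y^5 + 4.5198*y^4 - 5.3932*y^3 + 1.3878*y^2 + 13.9552*y + 0.6944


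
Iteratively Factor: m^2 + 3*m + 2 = (m + 2)*(m + 1)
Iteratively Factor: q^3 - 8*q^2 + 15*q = (q - 3)*(q^2 - 5*q) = q*(q - 3)*(q - 5)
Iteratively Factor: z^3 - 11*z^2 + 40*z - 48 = (z - 4)*(z^2 - 7*z + 12) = (z - 4)*(z - 3)*(z - 4)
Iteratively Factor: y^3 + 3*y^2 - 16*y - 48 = (y - 4)*(y^2 + 7*y + 12) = (y - 4)*(y + 4)*(y + 3)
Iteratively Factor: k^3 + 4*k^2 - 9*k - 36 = (k + 4)*(k^2 - 9) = (k + 3)*(k + 4)*(k - 3)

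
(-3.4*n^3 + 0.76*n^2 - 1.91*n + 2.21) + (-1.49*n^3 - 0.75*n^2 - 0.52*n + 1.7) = -4.89*n^3 + 0.01*n^2 - 2.43*n + 3.91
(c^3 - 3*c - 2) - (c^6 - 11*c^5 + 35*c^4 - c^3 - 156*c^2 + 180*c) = -c^6 + 11*c^5 - 35*c^4 + 2*c^3 + 156*c^2 - 183*c - 2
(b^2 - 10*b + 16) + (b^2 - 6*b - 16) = 2*b^2 - 16*b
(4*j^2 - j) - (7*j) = 4*j^2 - 8*j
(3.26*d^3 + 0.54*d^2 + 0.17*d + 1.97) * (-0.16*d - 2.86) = -0.5216*d^4 - 9.41*d^3 - 1.5716*d^2 - 0.8014*d - 5.6342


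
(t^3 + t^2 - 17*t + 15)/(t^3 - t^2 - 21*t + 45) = (t - 1)/(t - 3)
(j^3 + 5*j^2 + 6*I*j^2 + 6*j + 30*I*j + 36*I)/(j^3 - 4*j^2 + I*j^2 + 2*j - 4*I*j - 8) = (j^3 + j^2*(5 + 6*I) + j*(6 + 30*I) + 36*I)/(j^3 + j^2*(-4 + I) + j*(2 - 4*I) - 8)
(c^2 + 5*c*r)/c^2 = (c + 5*r)/c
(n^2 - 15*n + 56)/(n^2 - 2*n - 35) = (n - 8)/(n + 5)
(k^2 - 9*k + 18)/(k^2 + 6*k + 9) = (k^2 - 9*k + 18)/(k^2 + 6*k + 9)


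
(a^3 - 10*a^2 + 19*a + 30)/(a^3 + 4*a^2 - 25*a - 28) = (a^2 - 11*a + 30)/(a^2 + 3*a - 28)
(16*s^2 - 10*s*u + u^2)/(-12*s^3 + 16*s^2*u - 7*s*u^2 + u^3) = (-8*s + u)/(6*s^2 - 5*s*u + u^2)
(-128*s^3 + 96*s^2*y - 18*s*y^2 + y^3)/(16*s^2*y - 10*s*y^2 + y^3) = (-8*s + y)/y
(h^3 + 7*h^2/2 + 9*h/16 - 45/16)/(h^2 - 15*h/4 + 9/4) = (4*h^2 + 17*h + 15)/(4*(h - 3))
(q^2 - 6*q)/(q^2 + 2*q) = (q - 6)/(q + 2)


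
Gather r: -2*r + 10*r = 8*r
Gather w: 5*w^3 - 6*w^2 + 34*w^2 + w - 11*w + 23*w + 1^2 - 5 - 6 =5*w^3 + 28*w^2 + 13*w - 10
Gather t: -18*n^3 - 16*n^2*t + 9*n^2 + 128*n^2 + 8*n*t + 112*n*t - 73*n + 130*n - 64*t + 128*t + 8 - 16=-18*n^3 + 137*n^2 + 57*n + t*(-16*n^2 + 120*n + 64) - 8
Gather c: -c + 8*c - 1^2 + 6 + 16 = 7*c + 21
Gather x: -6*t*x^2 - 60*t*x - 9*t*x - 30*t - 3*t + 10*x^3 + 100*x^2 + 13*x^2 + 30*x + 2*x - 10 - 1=-33*t + 10*x^3 + x^2*(113 - 6*t) + x*(32 - 69*t) - 11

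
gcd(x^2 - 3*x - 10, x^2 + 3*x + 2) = x + 2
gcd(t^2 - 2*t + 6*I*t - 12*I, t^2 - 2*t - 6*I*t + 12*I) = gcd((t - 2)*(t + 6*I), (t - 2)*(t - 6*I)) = t - 2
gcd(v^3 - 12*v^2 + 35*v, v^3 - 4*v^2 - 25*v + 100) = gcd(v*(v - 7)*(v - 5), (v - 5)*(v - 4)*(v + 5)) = v - 5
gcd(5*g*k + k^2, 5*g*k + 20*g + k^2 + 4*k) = 5*g + k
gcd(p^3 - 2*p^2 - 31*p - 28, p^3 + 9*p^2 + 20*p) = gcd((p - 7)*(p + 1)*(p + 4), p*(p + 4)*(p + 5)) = p + 4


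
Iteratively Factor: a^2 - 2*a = (a)*(a - 2)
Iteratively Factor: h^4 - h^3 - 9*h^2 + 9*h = (h - 1)*(h^3 - 9*h) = (h - 3)*(h - 1)*(h^2 + 3*h) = (h - 3)*(h - 1)*(h + 3)*(h)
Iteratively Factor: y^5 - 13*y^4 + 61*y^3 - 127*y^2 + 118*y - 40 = (y - 4)*(y^4 - 9*y^3 + 25*y^2 - 27*y + 10) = (y - 4)*(y - 2)*(y^3 - 7*y^2 + 11*y - 5) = (y - 4)*(y - 2)*(y - 1)*(y^2 - 6*y + 5) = (y - 5)*(y - 4)*(y - 2)*(y - 1)*(y - 1)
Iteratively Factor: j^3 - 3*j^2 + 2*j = (j)*(j^2 - 3*j + 2) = j*(j - 1)*(j - 2)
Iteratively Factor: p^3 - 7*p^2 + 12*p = (p)*(p^2 - 7*p + 12) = p*(p - 4)*(p - 3)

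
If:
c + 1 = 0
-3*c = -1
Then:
No Solution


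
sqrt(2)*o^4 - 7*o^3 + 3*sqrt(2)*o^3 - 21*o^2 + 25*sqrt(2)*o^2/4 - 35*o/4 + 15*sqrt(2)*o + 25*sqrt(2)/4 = (o + 5/2)*(o - 5*sqrt(2)/2)*(o - sqrt(2))*(sqrt(2)*o + sqrt(2)/2)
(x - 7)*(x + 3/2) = x^2 - 11*x/2 - 21/2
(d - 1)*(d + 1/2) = d^2 - d/2 - 1/2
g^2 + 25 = (g - 5*I)*(g + 5*I)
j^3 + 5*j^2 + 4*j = j*(j + 1)*(j + 4)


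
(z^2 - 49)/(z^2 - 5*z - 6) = (49 - z^2)/(-z^2 + 5*z + 6)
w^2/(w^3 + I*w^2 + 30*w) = w/(w^2 + I*w + 30)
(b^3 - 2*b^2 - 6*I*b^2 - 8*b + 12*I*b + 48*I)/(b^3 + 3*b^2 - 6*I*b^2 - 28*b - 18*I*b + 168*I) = (b + 2)/(b + 7)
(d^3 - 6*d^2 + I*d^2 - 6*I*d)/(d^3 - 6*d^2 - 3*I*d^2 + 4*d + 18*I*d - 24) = d/(d - 4*I)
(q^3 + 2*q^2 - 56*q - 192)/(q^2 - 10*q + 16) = (q^2 + 10*q + 24)/(q - 2)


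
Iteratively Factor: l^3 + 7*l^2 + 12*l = (l + 3)*(l^2 + 4*l) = l*(l + 3)*(l + 4)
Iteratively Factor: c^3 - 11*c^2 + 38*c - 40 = (c - 5)*(c^2 - 6*c + 8) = (c - 5)*(c - 4)*(c - 2)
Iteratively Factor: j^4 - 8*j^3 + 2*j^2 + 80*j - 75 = (j - 1)*(j^3 - 7*j^2 - 5*j + 75) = (j - 5)*(j - 1)*(j^2 - 2*j - 15) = (j - 5)^2*(j - 1)*(j + 3)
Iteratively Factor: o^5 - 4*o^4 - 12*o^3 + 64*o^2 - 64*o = (o - 2)*(o^4 - 2*o^3 - 16*o^2 + 32*o) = (o - 4)*(o - 2)*(o^3 + 2*o^2 - 8*o) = (o - 4)*(o - 2)*(o + 4)*(o^2 - 2*o) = o*(o - 4)*(o - 2)*(o + 4)*(o - 2)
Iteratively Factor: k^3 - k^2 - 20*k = (k - 5)*(k^2 + 4*k) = k*(k - 5)*(k + 4)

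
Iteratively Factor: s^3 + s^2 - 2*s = (s)*(s^2 + s - 2) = s*(s + 2)*(s - 1)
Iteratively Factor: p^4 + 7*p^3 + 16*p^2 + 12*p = (p + 3)*(p^3 + 4*p^2 + 4*p) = (p + 2)*(p + 3)*(p^2 + 2*p) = (p + 2)^2*(p + 3)*(p)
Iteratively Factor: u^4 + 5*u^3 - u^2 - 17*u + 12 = (u + 4)*(u^3 + u^2 - 5*u + 3) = (u - 1)*(u + 4)*(u^2 + 2*u - 3) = (u - 1)*(u + 3)*(u + 4)*(u - 1)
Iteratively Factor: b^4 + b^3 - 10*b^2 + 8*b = (b)*(b^3 + b^2 - 10*b + 8) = b*(b - 2)*(b^2 + 3*b - 4) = b*(b - 2)*(b - 1)*(b + 4)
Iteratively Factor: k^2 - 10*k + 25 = (k - 5)*(k - 5)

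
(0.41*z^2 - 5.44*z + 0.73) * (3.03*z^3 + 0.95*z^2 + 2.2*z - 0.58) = 1.2423*z^5 - 16.0937*z^4 - 2.0541*z^3 - 11.5123*z^2 + 4.7612*z - 0.4234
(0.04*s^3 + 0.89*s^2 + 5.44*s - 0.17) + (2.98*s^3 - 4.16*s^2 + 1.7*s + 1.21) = 3.02*s^3 - 3.27*s^2 + 7.14*s + 1.04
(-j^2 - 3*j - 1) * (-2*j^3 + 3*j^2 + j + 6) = 2*j^5 + 3*j^4 - 8*j^3 - 12*j^2 - 19*j - 6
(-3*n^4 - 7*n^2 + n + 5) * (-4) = 12*n^4 + 28*n^2 - 4*n - 20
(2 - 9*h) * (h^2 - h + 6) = -9*h^3 + 11*h^2 - 56*h + 12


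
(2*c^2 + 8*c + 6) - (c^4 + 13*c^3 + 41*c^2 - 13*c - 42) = -c^4 - 13*c^3 - 39*c^2 + 21*c + 48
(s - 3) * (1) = s - 3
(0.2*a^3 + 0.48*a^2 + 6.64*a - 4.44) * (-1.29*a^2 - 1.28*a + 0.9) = -0.258*a^5 - 0.8752*a^4 - 9.0*a^3 - 2.3396*a^2 + 11.6592*a - 3.996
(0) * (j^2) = 0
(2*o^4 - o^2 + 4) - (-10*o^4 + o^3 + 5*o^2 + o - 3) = 12*o^4 - o^3 - 6*o^2 - o + 7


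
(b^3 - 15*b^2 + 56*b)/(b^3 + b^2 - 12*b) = (b^2 - 15*b + 56)/(b^2 + b - 12)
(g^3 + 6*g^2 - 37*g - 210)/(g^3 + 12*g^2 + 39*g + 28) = (g^2 - g - 30)/(g^2 + 5*g + 4)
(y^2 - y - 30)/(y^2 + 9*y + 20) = (y - 6)/(y + 4)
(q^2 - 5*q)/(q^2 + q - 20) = q*(q - 5)/(q^2 + q - 20)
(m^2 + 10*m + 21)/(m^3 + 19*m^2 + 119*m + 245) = (m + 3)/(m^2 + 12*m + 35)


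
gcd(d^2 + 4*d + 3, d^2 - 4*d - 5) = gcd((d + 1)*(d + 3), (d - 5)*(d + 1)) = d + 1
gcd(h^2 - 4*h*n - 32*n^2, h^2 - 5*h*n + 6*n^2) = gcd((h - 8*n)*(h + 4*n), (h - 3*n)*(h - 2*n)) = 1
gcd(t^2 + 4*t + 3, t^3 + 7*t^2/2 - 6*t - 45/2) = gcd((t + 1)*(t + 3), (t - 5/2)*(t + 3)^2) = t + 3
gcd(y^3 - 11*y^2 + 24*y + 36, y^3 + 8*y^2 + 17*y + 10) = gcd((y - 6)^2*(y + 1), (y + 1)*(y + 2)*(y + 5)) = y + 1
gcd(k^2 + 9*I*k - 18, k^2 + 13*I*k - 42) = k + 6*I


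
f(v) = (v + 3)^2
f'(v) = 2*v + 6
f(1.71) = 22.18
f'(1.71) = 9.42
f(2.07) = 25.70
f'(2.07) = 10.14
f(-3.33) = 0.11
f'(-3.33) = -0.66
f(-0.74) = 5.11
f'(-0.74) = 4.52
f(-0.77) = 4.97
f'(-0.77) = 4.46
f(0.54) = 12.53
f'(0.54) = 7.08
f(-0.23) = 7.67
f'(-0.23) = 5.54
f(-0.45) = 6.50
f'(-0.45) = 5.10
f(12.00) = 225.00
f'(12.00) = 30.00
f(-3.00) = 0.00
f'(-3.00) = 0.00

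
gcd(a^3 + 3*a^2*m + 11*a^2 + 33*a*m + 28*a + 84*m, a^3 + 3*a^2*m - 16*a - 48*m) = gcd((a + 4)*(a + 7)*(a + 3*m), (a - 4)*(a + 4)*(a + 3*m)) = a^2 + 3*a*m + 4*a + 12*m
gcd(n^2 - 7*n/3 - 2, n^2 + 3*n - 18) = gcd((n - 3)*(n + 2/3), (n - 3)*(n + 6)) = n - 3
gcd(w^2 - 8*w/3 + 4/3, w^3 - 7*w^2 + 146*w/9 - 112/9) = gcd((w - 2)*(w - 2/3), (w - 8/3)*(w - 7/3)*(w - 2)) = w - 2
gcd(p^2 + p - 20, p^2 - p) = 1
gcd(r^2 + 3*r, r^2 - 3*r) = r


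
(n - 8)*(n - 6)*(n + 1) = n^3 - 13*n^2 + 34*n + 48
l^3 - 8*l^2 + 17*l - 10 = (l - 5)*(l - 2)*(l - 1)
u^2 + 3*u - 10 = (u - 2)*(u + 5)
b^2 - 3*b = b*(b - 3)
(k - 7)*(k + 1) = k^2 - 6*k - 7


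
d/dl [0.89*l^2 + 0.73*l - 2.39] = 1.78*l + 0.73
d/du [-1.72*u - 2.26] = -1.72000000000000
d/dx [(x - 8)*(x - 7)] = 2*x - 15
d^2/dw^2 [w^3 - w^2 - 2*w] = 6*w - 2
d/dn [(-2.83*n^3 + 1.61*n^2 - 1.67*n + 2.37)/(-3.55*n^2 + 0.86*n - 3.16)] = (10.0465*n^4 - 4.8676*n^3 + 22.2845*n^2 + 6.6518*n + 3.239)/(12.6025*n^4 - 6.106*n^3 + 23.1756*n^2 - 5.4352*n + 9.9856)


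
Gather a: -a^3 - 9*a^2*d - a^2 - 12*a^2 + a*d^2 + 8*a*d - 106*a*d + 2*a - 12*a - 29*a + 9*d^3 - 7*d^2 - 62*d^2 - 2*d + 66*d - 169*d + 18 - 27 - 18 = -a^3 + a^2*(-9*d - 13) + a*(d^2 - 98*d - 39) + 9*d^3 - 69*d^2 - 105*d - 27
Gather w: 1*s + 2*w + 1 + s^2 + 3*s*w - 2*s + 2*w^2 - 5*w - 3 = s^2 - s + 2*w^2 + w*(3*s - 3) - 2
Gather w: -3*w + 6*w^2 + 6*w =6*w^2 + 3*w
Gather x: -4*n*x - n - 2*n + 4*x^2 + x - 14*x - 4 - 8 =-3*n + 4*x^2 + x*(-4*n - 13) - 12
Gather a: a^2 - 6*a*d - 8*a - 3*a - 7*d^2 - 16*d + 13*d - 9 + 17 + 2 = a^2 + a*(-6*d - 11) - 7*d^2 - 3*d + 10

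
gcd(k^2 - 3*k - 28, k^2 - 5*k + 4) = 1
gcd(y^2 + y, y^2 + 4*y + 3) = y + 1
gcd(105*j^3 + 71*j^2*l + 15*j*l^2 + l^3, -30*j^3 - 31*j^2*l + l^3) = 5*j + l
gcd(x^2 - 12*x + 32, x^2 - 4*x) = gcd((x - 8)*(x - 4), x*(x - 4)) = x - 4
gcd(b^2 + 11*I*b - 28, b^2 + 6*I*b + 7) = b + 7*I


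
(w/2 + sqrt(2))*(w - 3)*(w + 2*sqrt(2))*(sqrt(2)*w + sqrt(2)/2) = sqrt(2)*w^4/2 - 5*sqrt(2)*w^3/4 + 4*w^3 - 10*w^2 + 13*sqrt(2)*w^2/4 - 10*sqrt(2)*w - 6*w - 6*sqrt(2)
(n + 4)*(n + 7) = n^2 + 11*n + 28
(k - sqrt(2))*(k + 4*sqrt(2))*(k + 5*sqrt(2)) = k^3 + 8*sqrt(2)*k^2 + 22*k - 40*sqrt(2)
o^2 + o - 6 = (o - 2)*(o + 3)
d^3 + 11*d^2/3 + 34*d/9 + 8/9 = (d + 1/3)*(d + 4/3)*(d + 2)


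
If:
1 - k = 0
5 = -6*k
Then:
No Solution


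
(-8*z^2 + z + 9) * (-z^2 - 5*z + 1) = 8*z^4 + 39*z^3 - 22*z^2 - 44*z + 9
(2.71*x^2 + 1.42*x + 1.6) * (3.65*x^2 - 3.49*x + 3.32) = 9.8915*x^4 - 4.2749*x^3 + 9.8814*x^2 - 0.869600000000001*x + 5.312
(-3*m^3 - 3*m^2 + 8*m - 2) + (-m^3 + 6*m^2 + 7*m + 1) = -4*m^3 + 3*m^2 + 15*m - 1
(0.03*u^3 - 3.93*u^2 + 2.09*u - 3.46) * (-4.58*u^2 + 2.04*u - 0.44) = -0.1374*u^5 + 18.0606*u^4 - 17.6026*u^3 + 21.8396*u^2 - 7.978*u + 1.5224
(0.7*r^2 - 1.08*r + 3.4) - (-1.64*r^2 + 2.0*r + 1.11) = 2.34*r^2 - 3.08*r + 2.29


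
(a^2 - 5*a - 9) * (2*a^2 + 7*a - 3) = 2*a^4 - 3*a^3 - 56*a^2 - 48*a + 27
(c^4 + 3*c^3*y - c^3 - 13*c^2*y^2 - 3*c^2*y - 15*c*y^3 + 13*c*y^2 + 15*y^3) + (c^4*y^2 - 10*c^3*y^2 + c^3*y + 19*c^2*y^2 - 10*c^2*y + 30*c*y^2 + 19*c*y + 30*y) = c^4*y^2 + c^4 - 10*c^3*y^2 + 4*c^3*y - c^3 + 6*c^2*y^2 - 13*c^2*y - 15*c*y^3 + 43*c*y^2 + 19*c*y + 15*y^3 + 30*y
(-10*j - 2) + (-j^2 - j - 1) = -j^2 - 11*j - 3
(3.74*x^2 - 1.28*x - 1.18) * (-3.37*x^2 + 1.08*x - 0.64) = -12.6038*x^4 + 8.3528*x^3 + 0.2006*x^2 - 0.4552*x + 0.7552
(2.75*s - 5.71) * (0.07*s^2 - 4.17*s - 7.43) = 0.1925*s^3 - 11.8672*s^2 + 3.3782*s + 42.4253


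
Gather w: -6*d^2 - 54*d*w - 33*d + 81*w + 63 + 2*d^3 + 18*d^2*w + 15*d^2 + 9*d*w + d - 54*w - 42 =2*d^3 + 9*d^2 - 32*d + w*(18*d^2 - 45*d + 27) + 21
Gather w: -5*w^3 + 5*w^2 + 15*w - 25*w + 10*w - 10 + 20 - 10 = -5*w^3 + 5*w^2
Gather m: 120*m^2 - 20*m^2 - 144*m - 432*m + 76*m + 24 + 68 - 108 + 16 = 100*m^2 - 500*m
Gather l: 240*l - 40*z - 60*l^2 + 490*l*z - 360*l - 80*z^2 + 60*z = -60*l^2 + l*(490*z - 120) - 80*z^2 + 20*z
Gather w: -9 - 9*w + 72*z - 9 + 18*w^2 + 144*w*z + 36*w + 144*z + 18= 18*w^2 + w*(144*z + 27) + 216*z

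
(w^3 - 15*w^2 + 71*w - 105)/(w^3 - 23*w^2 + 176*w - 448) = (w^2 - 8*w + 15)/(w^2 - 16*w + 64)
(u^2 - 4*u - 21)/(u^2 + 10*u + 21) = (u - 7)/(u + 7)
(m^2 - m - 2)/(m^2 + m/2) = 2*(m^2 - m - 2)/(m*(2*m + 1))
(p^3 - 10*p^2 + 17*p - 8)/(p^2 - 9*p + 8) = p - 1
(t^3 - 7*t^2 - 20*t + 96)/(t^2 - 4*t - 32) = t - 3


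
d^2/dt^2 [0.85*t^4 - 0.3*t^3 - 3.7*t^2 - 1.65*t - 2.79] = 10.2*t^2 - 1.8*t - 7.4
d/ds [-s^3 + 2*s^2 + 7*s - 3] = -3*s^2 + 4*s + 7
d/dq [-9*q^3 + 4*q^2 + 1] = q*(8 - 27*q)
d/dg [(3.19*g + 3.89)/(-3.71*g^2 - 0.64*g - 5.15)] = (11.8349*g^2 + 28.8638*g - 13.9389)/(13.7641*g^4 + 4.7488*g^3 + 38.6226*g^2 + 6.592*g + 26.5225)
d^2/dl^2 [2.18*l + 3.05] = 0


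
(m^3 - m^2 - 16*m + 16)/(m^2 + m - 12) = (m^2 - 5*m + 4)/(m - 3)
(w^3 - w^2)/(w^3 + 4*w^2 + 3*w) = w*(w - 1)/(w^2 + 4*w + 3)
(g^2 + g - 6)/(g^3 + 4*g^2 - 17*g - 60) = (g - 2)/(g^2 + g - 20)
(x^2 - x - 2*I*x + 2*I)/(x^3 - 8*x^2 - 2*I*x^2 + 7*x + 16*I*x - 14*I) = 1/(x - 7)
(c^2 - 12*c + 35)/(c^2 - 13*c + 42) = (c - 5)/(c - 6)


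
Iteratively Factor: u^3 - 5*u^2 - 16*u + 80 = (u + 4)*(u^2 - 9*u + 20) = (u - 5)*(u + 4)*(u - 4)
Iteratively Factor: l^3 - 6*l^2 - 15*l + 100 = (l + 4)*(l^2 - 10*l + 25) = (l - 5)*(l + 4)*(l - 5)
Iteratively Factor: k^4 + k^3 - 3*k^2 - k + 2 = (k - 1)*(k^3 + 2*k^2 - k - 2) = (k - 1)^2*(k^2 + 3*k + 2) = (k - 1)^2*(k + 1)*(k + 2)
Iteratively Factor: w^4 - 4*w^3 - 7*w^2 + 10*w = (w - 5)*(w^3 + w^2 - 2*w) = w*(w - 5)*(w^2 + w - 2) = w*(w - 5)*(w - 1)*(w + 2)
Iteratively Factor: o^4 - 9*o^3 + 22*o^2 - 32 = (o - 4)*(o^3 - 5*o^2 + 2*o + 8) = (o - 4)*(o - 2)*(o^2 - 3*o - 4) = (o - 4)*(o - 2)*(o + 1)*(o - 4)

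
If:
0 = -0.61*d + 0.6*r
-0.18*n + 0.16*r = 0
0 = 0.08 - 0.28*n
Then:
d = 0.32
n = 0.29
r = 0.32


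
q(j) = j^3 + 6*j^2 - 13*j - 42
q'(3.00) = 50.00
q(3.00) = 0.00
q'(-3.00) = -22.00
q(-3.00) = 24.00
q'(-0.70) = -19.93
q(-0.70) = -30.30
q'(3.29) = 58.95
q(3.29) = 15.79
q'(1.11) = 4.02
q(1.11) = -47.67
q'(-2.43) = -24.45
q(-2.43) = 10.67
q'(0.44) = -7.14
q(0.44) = -46.47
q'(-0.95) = -21.69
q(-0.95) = -25.09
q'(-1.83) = -24.91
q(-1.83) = -4.25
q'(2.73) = 42.12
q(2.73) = -12.43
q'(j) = 3*j^2 + 12*j - 13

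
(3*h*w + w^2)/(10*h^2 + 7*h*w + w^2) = w*(3*h + w)/(10*h^2 + 7*h*w + w^2)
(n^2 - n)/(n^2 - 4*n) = (n - 1)/(n - 4)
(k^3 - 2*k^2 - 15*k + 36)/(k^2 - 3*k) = k + 1 - 12/k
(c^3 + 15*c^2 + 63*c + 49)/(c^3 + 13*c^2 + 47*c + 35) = (c + 7)/(c + 5)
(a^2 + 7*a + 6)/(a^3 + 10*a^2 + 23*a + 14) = (a + 6)/(a^2 + 9*a + 14)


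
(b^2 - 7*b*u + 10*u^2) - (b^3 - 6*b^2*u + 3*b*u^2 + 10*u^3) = -b^3 + 6*b^2*u + b^2 - 3*b*u^2 - 7*b*u - 10*u^3 + 10*u^2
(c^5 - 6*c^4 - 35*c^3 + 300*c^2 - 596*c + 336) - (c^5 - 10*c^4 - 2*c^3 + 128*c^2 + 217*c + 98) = 4*c^4 - 33*c^3 + 172*c^2 - 813*c + 238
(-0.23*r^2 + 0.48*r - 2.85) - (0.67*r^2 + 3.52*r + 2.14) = -0.9*r^2 - 3.04*r - 4.99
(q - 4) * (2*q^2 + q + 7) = 2*q^3 - 7*q^2 + 3*q - 28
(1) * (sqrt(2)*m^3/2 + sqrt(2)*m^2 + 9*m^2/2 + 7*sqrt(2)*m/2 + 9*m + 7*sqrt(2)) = sqrt(2)*m^3/2 + sqrt(2)*m^2 + 9*m^2/2 + 7*sqrt(2)*m/2 + 9*m + 7*sqrt(2)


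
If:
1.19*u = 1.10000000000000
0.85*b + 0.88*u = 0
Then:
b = -0.96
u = 0.92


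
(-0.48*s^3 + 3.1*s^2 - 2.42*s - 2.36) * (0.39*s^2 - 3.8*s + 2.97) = -0.1872*s^5 + 3.033*s^4 - 14.1494*s^3 + 17.4826*s^2 + 1.7806*s - 7.0092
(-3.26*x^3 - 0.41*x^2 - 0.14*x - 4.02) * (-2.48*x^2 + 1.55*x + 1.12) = 8.0848*x^5 - 4.0362*x^4 - 3.9395*x^3 + 9.2934*x^2 - 6.3878*x - 4.5024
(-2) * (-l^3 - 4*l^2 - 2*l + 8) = 2*l^3 + 8*l^2 + 4*l - 16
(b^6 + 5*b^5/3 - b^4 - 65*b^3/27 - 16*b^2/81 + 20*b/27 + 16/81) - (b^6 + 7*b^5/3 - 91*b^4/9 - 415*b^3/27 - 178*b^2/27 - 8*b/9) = -2*b^5/3 + 82*b^4/9 + 350*b^3/27 + 518*b^2/81 + 44*b/27 + 16/81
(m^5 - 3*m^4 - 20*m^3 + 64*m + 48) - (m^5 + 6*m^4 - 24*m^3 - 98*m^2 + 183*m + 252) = -9*m^4 + 4*m^3 + 98*m^2 - 119*m - 204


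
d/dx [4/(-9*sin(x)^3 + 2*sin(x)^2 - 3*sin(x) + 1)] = 4*(27*sin(x)^2 - 4*sin(x) + 3)*cos(x)/(9*sin(x)^3 - 2*sin(x)^2 + 3*sin(x) - 1)^2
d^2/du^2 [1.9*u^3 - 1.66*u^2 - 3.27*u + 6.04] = 11.4*u - 3.32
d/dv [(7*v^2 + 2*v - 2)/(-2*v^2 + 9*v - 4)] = (67*v^2 - 64*v + 10)/(4*v^4 - 36*v^3 + 97*v^2 - 72*v + 16)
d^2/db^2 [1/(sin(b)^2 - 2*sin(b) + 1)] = -(4*sin(b) + 6)/(sin(b) - 1)^3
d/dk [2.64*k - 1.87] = 2.64000000000000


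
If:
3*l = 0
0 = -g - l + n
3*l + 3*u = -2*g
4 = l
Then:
No Solution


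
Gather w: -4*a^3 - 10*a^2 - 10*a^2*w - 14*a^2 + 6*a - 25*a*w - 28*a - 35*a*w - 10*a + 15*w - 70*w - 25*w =-4*a^3 - 24*a^2 - 32*a + w*(-10*a^2 - 60*a - 80)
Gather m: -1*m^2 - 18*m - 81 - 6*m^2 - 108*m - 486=-7*m^2 - 126*m - 567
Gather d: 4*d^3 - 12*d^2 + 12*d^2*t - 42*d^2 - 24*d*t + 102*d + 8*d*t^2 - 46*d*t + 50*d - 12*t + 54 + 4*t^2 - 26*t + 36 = 4*d^3 + d^2*(12*t - 54) + d*(8*t^2 - 70*t + 152) + 4*t^2 - 38*t + 90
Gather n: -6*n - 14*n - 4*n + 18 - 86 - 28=-24*n - 96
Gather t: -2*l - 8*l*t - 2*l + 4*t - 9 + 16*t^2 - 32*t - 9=-4*l + 16*t^2 + t*(-8*l - 28) - 18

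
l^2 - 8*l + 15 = (l - 5)*(l - 3)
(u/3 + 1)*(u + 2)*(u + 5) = u^3/3 + 10*u^2/3 + 31*u/3 + 10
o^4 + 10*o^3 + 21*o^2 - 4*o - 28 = (o - 1)*(o + 2)^2*(o + 7)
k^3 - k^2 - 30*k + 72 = (k - 4)*(k - 3)*(k + 6)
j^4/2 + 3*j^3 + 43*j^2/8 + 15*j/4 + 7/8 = (j/2 + 1/2)*(j + 1/2)*(j + 1)*(j + 7/2)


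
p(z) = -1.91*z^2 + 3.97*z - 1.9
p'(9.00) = -30.41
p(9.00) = -120.88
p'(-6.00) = 26.89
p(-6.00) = -94.48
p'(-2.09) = 11.95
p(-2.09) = -18.54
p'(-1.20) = 8.55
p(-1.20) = -9.41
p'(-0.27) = 5.00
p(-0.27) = -3.11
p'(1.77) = -2.79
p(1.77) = -0.86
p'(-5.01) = 23.11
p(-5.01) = -69.73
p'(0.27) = 2.94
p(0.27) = -0.97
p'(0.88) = 0.61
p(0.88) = 0.11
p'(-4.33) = 20.51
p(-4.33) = -54.90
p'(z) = 3.97 - 3.82*z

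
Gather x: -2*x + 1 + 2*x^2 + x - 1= 2*x^2 - x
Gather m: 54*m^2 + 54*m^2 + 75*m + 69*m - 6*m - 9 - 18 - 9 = 108*m^2 + 138*m - 36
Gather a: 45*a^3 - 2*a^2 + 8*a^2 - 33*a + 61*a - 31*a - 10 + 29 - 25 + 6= 45*a^3 + 6*a^2 - 3*a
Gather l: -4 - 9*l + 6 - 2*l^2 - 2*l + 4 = -2*l^2 - 11*l + 6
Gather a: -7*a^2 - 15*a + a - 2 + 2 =-7*a^2 - 14*a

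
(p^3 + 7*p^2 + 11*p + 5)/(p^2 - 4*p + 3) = (p^3 + 7*p^2 + 11*p + 5)/(p^2 - 4*p + 3)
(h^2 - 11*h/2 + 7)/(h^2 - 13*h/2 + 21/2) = (h - 2)/(h - 3)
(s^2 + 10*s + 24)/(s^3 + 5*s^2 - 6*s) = (s + 4)/(s*(s - 1))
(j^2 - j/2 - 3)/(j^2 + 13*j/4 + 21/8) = 4*(j - 2)/(4*j + 7)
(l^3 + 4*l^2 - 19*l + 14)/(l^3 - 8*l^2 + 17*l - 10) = (l + 7)/(l - 5)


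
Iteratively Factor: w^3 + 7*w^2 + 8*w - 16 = (w + 4)*(w^2 + 3*w - 4) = (w + 4)^2*(w - 1)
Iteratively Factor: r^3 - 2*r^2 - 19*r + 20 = (r + 4)*(r^2 - 6*r + 5) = (r - 1)*(r + 4)*(r - 5)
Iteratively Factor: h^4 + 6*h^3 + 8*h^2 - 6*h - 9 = (h + 1)*(h^3 + 5*h^2 + 3*h - 9) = (h + 1)*(h + 3)*(h^2 + 2*h - 3) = (h + 1)*(h + 3)^2*(h - 1)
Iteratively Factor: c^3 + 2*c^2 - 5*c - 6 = (c + 3)*(c^2 - c - 2) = (c - 2)*(c + 3)*(c + 1)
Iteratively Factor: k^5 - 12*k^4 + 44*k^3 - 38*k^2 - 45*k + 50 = (k - 2)*(k^4 - 10*k^3 + 24*k^2 + 10*k - 25) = (k - 5)*(k - 2)*(k^3 - 5*k^2 - k + 5) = (k - 5)*(k - 2)*(k - 1)*(k^2 - 4*k - 5) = (k - 5)*(k - 2)*(k - 1)*(k + 1)*(k - 5)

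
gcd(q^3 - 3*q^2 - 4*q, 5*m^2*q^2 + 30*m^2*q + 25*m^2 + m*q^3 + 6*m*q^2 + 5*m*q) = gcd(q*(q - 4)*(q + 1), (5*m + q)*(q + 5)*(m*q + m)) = q + 1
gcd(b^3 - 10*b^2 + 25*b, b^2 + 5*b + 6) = 1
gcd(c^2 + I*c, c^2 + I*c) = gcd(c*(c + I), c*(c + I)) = c^2 + I*c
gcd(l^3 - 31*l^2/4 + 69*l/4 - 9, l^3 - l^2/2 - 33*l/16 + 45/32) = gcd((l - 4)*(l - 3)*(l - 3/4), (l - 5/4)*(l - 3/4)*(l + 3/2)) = l - 3/4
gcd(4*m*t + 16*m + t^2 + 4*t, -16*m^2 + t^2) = 4*m + t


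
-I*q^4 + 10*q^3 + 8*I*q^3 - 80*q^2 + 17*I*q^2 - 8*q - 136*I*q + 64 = (q - 8)*(q + I)*(q + 8*I)*(-I*q + 1)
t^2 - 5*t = t*(t - 5)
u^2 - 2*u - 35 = (u - 7)*(u + 5)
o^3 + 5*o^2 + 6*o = o*(o + 2)*(o + 3)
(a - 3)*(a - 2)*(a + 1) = a^3 - 4*a^2 + a + 6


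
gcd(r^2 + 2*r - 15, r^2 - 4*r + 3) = r - 3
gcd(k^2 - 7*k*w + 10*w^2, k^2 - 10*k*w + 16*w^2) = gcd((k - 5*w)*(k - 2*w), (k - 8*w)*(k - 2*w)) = -k + 2*w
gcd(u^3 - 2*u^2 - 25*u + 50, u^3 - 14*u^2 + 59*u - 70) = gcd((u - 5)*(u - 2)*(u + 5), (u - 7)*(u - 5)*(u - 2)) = u^2 - 7*u + 10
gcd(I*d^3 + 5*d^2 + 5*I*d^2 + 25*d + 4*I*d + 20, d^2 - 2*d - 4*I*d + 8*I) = 1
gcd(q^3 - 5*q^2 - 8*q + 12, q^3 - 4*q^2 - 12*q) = q^2 - 4*q - 12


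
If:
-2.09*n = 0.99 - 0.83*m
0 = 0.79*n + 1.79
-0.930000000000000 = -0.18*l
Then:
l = 5.17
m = -4.51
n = -2.27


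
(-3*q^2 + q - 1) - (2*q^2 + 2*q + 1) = -5*q^2 - q - 2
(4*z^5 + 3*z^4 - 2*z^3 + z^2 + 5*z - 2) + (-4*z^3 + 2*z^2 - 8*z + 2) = 4*z^5 + 3*z^4 - 6*z^3 + 3*z^2 - 3*z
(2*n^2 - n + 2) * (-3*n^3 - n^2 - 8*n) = -6*n^5 + n^4 - 21*n^3 + 6*n^2 - 16*n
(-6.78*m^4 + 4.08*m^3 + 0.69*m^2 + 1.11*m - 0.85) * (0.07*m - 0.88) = -0.4746*m^5 + 6.252*m^4 - 3.5421*m^3 - 0.5295*m^2 - 1.0363*m + 0.748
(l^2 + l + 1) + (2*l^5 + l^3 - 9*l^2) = 2*l^5 + l^3 - 8*l^2 + l + 1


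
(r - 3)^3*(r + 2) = r^4 - 7*r^3 + 9*r^2 + 27*r - 54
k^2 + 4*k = k*(k + 4)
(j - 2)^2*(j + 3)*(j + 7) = j^4 + 6*j^3 - 15*j^2 - 44*j + 84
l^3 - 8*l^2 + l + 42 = (l - 7)*(l - 3)*(l + 2)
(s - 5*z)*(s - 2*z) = s^2 - 7*s*z + 10*z^2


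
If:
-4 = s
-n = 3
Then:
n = -3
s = -4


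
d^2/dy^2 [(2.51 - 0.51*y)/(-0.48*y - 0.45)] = -1.376928/(0.48*y + 0.45)^3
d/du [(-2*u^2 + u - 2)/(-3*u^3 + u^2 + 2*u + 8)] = (-6*u^4 + 6*u^3 - 23*u^2 - 28*u + 12)/(9*u^6 - 6*u^5 - 11*u^4 - 44*u^3 + 20*u^2 + 32*u + 64)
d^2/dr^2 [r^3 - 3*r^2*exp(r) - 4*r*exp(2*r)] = -3*r^2*exp(r) - 16*r*exp(2*r) - 12*r*exp(r) + 6*r - 16*exp(2*r) - 6*exp(r)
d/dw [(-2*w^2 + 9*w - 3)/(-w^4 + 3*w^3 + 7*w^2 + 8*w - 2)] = (-4*w^5 + 33*w^4 - 66*w^3 - 52*w^2 + 50*w + 6)/(w^8 - 6*w^7 - 5*w^6 + 26*w^5 + 101*w^4 + 100*w^3 + 36*w^2 - 32*w + 4)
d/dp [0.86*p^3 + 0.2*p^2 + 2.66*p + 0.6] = 2.58*p^2 + 0.4*p + 2.66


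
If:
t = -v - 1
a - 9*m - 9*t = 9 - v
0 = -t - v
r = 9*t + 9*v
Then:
No Solution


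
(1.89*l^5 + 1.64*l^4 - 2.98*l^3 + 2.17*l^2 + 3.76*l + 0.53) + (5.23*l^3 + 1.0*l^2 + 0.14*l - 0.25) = 1.89*l^5 + 1.64*l^4 + 2.25*l^3 + 3.17*l^2 + 3.9*l + 0.28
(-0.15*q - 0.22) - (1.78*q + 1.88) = -1.93*q - 2.1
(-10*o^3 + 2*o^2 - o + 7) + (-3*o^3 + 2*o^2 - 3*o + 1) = -13*o^3 + 4*o^2 - 4*o + 8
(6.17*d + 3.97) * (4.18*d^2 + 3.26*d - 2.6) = 25.7906*d^3 + 36.7088*d^2 - 3.0998*d - 10.322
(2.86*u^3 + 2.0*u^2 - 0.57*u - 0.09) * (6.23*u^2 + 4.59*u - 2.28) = 17.8178*u^5 + 25.5874*u^4 - 0.8919*u^3 - 7.737*u^2 + 0.8865*u + 0.2052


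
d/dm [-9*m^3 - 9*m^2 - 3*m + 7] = -27*m^2 - 18*m - 3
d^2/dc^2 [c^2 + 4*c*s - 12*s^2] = 2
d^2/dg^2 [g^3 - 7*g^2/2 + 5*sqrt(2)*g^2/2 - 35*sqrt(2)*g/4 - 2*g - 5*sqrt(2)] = 6*g - 7 + 5*sqrt(2)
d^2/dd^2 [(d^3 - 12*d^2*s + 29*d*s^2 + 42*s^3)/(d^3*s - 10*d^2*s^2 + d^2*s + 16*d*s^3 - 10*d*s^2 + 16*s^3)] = 2*(3*(d - 4*s)*(d^3 - 10*d^2*s + d^2 + 16*d*s^2 - 10*d*s + 16*s^2)^2 - ((3*d - 10*s + 1)*(d^3 - 12*d^2*s + 29*d*s^2 + 42*s^3) + (3*d^2 - 24*d*s + 29*s^2)*(3*d^2 - 20*d*s + 2*d + 16*s^2 - 10*s))*(d^3 - 10*d^2*s + d^2 + 16*d*s^2 - 10*d*s + 16*s^2) + (d^3 - 12*d^2*s + 29*d*s^2 + 42*s^3)*(3*d^2 - 20*d*s + 2*d + 16*s^2 - 10*s)^2)/(s*(d^3 - 10*d^2*s + d^2 + 16*d*s^2 - 10*d*s + 16*s^2)^3)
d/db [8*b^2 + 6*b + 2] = 16*b + 6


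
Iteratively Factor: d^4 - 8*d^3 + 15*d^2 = (d - 3)*(d^3 - 5*d^2) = (d - 5)*(d - 3)*(d^2) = d*(d - 5)*(d - 3)*(d)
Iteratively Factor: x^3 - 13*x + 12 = (x - 1)*(x^2 + x - 12) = (x - 3)*(x - 1)*(x + 4)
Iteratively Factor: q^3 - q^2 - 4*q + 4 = (q - 2)*(q^2 + q - 2) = (q - 2)*(q - 1)*(q + 2)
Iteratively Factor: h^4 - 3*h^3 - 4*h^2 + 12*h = (h - 3)*(h^3 - 4*h) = h*(h - 3)*(h^2 - 4) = h*(h - 3)*(h - 2)*(h + 2)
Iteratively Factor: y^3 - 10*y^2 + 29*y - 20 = (y - 5)*(y^2 - 5*y + 4) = (y - 5)*(y - 4)*(y - 1)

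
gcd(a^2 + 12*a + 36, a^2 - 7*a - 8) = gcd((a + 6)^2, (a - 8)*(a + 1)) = 1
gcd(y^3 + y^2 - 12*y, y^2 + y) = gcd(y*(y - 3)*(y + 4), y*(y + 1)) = y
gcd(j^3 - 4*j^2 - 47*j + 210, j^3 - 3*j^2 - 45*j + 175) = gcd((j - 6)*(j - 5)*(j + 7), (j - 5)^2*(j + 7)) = j^2 + 2*j - 35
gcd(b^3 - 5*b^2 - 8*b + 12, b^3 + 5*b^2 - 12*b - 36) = b + 2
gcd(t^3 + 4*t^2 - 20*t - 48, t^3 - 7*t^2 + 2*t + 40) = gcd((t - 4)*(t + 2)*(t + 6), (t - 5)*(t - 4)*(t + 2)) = t^2 - 2*t - 8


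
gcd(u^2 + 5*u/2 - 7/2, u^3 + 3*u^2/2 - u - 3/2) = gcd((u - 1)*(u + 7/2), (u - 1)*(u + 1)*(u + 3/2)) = u - 1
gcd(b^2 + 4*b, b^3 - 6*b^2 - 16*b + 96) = b + 4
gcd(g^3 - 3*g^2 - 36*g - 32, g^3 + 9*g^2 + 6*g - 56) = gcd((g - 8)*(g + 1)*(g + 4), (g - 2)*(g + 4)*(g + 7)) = g + 4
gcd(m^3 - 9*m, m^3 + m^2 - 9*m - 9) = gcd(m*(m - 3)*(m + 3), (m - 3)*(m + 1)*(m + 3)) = m^2 - 9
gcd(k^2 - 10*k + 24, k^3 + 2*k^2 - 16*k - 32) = k - 4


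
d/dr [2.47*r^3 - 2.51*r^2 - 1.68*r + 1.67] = 7.41*r^2 - 5.02*r - 1.68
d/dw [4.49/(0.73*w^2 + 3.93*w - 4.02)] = (-6.5554*w - 17.6457)/(0.73*w^2 + 3.93*w - 4.02)^2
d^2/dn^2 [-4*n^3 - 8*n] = -24*n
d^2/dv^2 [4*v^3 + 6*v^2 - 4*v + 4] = 24*v + 12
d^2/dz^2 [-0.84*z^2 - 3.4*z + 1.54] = -1.68000000000000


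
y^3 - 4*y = y*(y - 2)*(y + 2)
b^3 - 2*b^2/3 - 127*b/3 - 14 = (b - 7)*(b + 1/3)*(b + 6)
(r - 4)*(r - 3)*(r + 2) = r^3 - 5*r^2 - 2*r + 24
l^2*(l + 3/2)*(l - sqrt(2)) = l^4 - sqrt(2)*l^3 + 3*l^3/2 - 3*sqrt(2)*l^2/2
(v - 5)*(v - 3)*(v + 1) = v^3 - 7*v^2 + 7*v + 15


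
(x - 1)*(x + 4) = x^2 + 3*x - 4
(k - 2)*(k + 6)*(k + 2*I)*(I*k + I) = I*k^4 - 2*k^3 + 5*I*k^3 - 10*k^2 - 8*I*k^2 + 16*k - 12*I*k + 24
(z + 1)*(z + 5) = z^2 + 6*z + 5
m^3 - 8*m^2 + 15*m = m*(m - 5)*(m - 3)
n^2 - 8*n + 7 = (n - 7)*(n - 1)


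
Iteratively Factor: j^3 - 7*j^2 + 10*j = (j)*(j^2 - 7*j + 10) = j*(j - 2)*(j - 5)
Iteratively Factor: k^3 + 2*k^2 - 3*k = (k - 1)*(k^2 + 3*k) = (k - 1)*(k + 3)*(k)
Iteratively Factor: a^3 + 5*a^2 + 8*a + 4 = (a + 2)*(a^2 + 3*a + 2) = (a + 2)^2*(a + 1)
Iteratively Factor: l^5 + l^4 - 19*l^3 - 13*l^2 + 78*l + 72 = (l + 1)*(l^4 - 19*l^2 + 6*l + 72) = (l + 1)*(l + 2)*(l^3 - 2*l^2 - 15*l + 36) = (l - 3)*(l + 1)*(l + 2)*(l^2 + l - 12) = (l - 3)*(l + 1)*(l + 2)*(l + 4)*(l - 3)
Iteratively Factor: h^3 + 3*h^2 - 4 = (h - 1)*(h^2 + 4*h + 4) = (h - 1)*(h + 2)*(h + 2)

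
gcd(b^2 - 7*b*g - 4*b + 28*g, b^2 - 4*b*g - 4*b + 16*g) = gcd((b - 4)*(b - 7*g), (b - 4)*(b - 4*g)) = b - 4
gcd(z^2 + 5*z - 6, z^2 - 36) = z + 6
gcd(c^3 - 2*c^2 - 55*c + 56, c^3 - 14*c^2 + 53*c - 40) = c^2 - 9*c + 8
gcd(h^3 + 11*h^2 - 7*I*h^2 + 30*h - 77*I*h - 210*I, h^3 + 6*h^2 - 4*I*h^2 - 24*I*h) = h + 6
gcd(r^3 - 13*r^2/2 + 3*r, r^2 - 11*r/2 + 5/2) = r - 1/2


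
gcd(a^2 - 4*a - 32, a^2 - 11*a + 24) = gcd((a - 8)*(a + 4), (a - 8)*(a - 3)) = a - 8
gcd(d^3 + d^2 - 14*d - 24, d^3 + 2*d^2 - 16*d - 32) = d^2 - 2*d - 8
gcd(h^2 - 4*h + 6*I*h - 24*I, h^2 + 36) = h + 6*I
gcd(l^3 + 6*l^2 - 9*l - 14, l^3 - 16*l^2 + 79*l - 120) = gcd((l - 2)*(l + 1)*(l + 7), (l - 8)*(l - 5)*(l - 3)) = 1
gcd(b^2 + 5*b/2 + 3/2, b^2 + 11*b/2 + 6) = b + 3/2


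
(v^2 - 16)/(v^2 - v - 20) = (v - 4)/(v - 5)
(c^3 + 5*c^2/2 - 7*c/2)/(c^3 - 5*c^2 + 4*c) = (c + 7/2)/(c - 4)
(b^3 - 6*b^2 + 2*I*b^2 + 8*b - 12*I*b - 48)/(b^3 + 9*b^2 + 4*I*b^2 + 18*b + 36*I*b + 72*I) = (b^2 - 2*b*(3 + I) + 12*I)/(b^2 + 9*b + 18)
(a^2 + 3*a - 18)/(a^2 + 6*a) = (a - 3)/a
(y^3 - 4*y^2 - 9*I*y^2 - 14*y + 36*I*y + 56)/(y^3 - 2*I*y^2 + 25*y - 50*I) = (y^2 - y*(4 + 7*I) + 28*I)/(y^2 + 25)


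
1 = 1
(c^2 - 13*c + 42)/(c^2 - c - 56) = (-c^2 + 13*c - 42)/(-c^2 + c + 56)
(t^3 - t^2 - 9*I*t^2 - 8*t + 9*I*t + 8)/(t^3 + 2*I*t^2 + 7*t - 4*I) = (t^2 - t*(1 + 8*I) + 8*I)/(t^2 + 3*I*t + 4)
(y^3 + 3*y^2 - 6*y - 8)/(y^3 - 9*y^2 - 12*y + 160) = (y^2 - y - 2)/(y^2 - 13*y + 40)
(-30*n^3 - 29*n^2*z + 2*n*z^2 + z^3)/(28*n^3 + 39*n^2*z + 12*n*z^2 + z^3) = (-30*n^2 + n*z + z^2)/(28*n^2 + 11*n*z + z^2)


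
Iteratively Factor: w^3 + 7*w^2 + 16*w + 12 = (w + 2)*(w^2 + 5*w + 6) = (w + 2)^2*(w + 3)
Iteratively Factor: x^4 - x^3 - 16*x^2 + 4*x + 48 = (x - 4)*(x^3 + 3*x^2 - 4*x - 12) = (x - 4)*(x + 2)*(x^2 + x - 6) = (x - 4)*(x + 2)*(x + 3)*(x - 2)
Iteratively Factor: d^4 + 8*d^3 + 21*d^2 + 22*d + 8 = (d + 4)*(d^3 + 4*d^2 + 5*d + 2) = (d + 1)*(d + 4)*(d^2 + 3*d + 2) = (d + 1)*(d + 2)*(d + 4)*(d + 1)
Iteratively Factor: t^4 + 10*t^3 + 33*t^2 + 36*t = (t)*(t^3 + 10*t^2 + 33*t + 36) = t*(t + 4)*(t^2 + 6*t + 9) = t*(t + 3)*(t + 4)*(t + 3)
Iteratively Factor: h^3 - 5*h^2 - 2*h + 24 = (h - 3)*(h^2 - 2*h - 8) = (h - 3)*(h + 2)*(h - 4)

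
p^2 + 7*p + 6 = (p + 1)*(p + 6)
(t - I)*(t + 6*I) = t^2 + 5*I*t + 6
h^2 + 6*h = h*(h + 6)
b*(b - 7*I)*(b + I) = b^3 - 6*I*b^2 + 7*b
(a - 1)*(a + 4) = a^2 + 3*a - 4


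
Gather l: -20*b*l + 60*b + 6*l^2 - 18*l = 60*b + 6*l^2 + l*(-20*b - 18)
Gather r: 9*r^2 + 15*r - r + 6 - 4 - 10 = 9*r^2 + 14*r - 8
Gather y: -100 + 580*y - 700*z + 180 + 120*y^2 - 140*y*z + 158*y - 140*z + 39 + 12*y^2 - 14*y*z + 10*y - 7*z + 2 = 132*y^2 + y*(748 - 154*z) - 847*z + 121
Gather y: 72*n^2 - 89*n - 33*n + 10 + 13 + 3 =72*n^2 - 122*n + 26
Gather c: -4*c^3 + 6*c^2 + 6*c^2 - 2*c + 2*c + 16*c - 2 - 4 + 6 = -4*c^3 + 12*c^2 + 16*c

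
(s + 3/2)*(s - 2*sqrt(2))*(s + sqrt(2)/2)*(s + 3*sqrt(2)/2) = s^4 + 3*s^3/2 - 13*s^2/2 - 39*s/4 - 3*sqrt(2)*s - 9*sqrt(2)/2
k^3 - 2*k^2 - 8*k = k*(k - 4)*(k + 2)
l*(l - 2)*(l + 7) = l^3 + 5*l^2 - 14*l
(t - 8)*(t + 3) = t^2 - 5*t - 24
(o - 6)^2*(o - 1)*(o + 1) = o^4 - 12*o^3 + 35*o^2 + 12*o - 36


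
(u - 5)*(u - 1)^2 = u^3 - 7*u^2 + 11*u - 5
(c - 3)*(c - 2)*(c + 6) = c^3 + c^2 - 24*c + 36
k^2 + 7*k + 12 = (k + 3)*(k + 4)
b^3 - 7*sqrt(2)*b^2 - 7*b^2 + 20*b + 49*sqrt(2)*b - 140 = (b - 7)*(b - 5*sqrt(2))*(b - 2*sqrt(2))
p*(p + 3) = p^2 + 3*p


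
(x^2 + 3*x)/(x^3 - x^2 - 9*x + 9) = x/(x^2 - 4*x + 3)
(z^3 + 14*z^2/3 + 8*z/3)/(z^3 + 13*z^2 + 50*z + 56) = z*(3*z + 2)/(3*(z^2 + 9*z + 14))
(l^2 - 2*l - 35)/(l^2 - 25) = (l - 7)/(l - 5)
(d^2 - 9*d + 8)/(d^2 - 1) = (d - 8)/(d + 1)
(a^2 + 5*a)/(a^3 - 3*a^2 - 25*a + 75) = a/(a^2 - 8*a + 15)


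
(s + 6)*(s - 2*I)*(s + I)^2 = s^4 + 6*s^3 + 3*s^2 + 18*s + 2*I*s + 12*I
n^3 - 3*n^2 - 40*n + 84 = (n - 7)*(n - 2)*(n + 6)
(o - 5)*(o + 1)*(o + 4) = o^3 - 21*o - 20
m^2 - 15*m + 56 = (m - 8)*(m - 7)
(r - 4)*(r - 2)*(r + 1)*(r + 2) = r^4 - 3*r^3 - 8*r^2 + 12*r + 16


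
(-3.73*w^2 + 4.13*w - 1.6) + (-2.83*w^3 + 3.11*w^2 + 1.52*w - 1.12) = -2.83*w^3 - 0.62*w^2 + 5.65*w - 2.72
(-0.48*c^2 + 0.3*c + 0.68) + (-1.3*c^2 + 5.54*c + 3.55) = -1.78*c^2 + 5.84*c + 4.23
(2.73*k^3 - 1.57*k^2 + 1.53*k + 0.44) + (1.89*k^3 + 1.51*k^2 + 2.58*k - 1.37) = 4.62*k^3 - 0.0600000000000001*k^2 + 4.11*k - 0.93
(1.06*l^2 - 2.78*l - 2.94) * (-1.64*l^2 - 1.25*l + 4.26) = -1.7384*l^4 + 3.2342*l^3 + 12.8122*l^2 - 8.1678*l - 12.5244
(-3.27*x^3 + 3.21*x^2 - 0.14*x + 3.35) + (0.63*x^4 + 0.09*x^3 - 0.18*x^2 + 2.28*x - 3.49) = 0.63*x^4 - 3.18*x^3 + 3.03*x^2 + 2.14*x - 0.14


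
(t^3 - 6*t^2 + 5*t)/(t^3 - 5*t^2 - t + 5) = t/(t + 1)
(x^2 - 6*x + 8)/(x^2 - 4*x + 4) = (x - 4)/(x - 2)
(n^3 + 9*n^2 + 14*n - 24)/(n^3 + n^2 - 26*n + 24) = (n + 4)/(n - 4)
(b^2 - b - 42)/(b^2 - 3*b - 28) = (b + 6)/(b + 4)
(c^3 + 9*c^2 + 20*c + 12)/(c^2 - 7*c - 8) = (c^2 + 8*c + 12)/(c - 8)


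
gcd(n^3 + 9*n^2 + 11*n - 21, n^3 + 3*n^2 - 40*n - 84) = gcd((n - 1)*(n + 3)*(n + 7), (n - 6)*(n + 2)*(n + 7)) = n + 7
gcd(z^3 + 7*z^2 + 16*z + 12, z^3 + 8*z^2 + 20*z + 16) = z^2 + 4*z + 4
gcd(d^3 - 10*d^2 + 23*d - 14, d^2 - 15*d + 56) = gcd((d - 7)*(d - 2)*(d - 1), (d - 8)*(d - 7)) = d - 7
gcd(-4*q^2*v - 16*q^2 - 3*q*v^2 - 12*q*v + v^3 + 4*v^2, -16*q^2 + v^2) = 4*q - v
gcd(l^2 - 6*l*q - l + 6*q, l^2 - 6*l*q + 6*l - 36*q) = -l + 6*q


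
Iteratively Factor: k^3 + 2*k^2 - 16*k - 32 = (k + 2)*(k^2 - 16) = (k + 2)*(k + 4)*(k - 4)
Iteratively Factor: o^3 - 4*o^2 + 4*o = (o)*(o^2 - 4*o + 4) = o*(o - 2)*(o - 2)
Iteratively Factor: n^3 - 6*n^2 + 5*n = (n)*(n^2 - 6*n + 5) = n*(n - 5)*(n - 1)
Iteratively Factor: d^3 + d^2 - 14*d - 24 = (d - 4)*(d^2 + 5*d + 6) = (d - 4)*(d + 2)*(d + 3)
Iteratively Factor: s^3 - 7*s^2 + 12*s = (s)*(s^2 - 7*s + 12) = s*(s - 3)*(s - 4)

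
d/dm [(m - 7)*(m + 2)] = 2*m - 5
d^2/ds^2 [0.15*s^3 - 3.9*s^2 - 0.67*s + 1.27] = 0.9*s - 7.8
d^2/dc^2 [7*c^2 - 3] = 14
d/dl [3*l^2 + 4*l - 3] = 6*l + 4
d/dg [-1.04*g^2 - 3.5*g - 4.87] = -2.08*g - 3.5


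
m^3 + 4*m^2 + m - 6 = (m - 1)*(m + 2)*(m + 3)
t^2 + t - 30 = (t - 5)*(t + 6)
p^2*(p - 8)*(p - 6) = p^4 - 14*p^3 + 48*p^2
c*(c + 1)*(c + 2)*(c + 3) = c^4 + 6*c^3 + 11*c^2 + 6*c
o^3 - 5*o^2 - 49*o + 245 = (o - 7)*(o - 5)*(o + 7)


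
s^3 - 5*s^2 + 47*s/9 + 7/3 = (s - 3)*(s - 7/3)*(s + 1/3)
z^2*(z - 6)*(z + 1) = z^4 - 5*z^3 - 6*z^2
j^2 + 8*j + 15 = (j + 3)*(j + 5)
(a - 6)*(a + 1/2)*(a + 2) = a^3 - 7*a^2/2 - 14*a - 6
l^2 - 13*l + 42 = (l - 7)*(l - 6)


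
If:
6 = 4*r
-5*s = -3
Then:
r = 3/2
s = 3/5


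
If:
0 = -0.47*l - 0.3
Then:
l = -0.64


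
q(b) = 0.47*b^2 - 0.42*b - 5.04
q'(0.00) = -0.42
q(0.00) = -5.04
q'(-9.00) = -8.88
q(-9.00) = 36.81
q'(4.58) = 3.89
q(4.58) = 2.90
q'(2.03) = 1.49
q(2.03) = -3.96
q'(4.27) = 3.59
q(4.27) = 1.74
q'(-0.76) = -1.13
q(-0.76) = -4.45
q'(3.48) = 2.85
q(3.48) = -0.81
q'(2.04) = 1.50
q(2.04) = -3.94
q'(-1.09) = -1.44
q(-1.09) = -4.02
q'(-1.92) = -2.22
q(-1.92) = -2.50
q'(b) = 0.94*b - 0.42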